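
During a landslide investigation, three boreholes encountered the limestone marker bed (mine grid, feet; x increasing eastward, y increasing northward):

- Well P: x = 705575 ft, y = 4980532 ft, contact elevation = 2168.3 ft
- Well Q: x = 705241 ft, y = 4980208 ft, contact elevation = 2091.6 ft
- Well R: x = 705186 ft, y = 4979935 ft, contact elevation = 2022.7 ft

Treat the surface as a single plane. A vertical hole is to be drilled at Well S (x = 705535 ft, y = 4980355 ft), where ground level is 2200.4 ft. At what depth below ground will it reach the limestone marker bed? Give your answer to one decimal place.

Let the plane be z = a·x + b·y + c.
Well Q−Well P: −334a − 324b = −76.7;  Well R−Well P: −389a − 597b = −145.6.
Solving gives a = −0.018872168, b = 0.256183038.
Then c = 2168.3 − a·705575 − b·4980532 = −1260443.79.
At (705535, 4980355): z_contact = −13314.98 + 1275882.47 − 1260443.79 = 2123.71 ft.
Depth below ground = 2200.4 − 2123.71 = 76.7 ft.

76.7 ft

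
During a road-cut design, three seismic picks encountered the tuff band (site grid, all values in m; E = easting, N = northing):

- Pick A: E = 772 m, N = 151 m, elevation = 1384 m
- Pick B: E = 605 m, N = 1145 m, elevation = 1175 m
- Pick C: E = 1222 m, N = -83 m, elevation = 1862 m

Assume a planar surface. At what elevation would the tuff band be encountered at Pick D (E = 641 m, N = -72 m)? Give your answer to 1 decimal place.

Two edge vectors: Pick A→Pick B = (-167, 994, -209), Pick A→Pick C = (450, -234, 478).
Normal n = (Pick A→Pick B) × (Pick A→Pick C) = (426226, -14224, -408222).
So ∂z/∂E = −n_x/n_z = 1.044103 and ∂z/∂N = −n_y/n_z = −0.034844.
Intercept c from Pick A: 1384 − 806.05 + 5.26 = 583.21.
At (641, -72): z = 669.3 + 2.5 + 583.21 = 1255.0 m.

1255.0 m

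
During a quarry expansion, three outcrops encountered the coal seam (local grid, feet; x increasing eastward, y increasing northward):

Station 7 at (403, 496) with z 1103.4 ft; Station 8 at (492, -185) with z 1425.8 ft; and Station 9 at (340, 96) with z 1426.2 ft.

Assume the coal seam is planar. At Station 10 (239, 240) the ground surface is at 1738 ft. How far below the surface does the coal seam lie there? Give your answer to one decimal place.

284.8 ft

Let the plane be z = a·x + b·y + c.
Station 8−Station 7: 89a − 681b = 322.4;  Station 9−Station 7: −63a − 400b = 322.8.
Solving gives a = −1.15749, b = −0.62469.
Then c = 1103.4 − a·403 − b·496 = 1879.72.
At (239, 240): z_contact = −276.64 − 149.93 + 1879.72 = 1453.15 ft.
Depth below ground = 1738 − 1453.15 = 284.8 ft.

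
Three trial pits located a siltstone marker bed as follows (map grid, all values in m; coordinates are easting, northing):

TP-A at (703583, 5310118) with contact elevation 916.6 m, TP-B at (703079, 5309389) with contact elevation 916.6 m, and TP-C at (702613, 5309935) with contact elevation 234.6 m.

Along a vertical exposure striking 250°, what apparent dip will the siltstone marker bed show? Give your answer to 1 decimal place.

29.6°

Let the plane be z = a·easting + b·northing + c.
TP-B−TP-A: −504a − 729b = 0;  TP-C−TP-A: −970a − 183b = −682.
Solving gives a = 0.80855, b = −0.55900.
Unit vector along 250° is (sin 250°, cos 250°) = (-0.9397, -0.3420).
Slope in that direction = a·(-0.9397) + b·(-0.3420) = −0.56860.
Apparent dip = arctan|0.56860| = 29.6° (true dip is 44.5°, so apparent ≤ true as expected).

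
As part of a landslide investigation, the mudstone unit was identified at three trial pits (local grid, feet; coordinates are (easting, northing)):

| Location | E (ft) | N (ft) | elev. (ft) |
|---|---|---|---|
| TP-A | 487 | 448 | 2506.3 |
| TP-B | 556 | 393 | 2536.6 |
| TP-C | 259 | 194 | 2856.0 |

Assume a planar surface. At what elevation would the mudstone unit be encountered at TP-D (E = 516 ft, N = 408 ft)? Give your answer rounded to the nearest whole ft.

2536 ft

Two edge vectors: TP-A→TP-B = (69, -55, 30.3), TP-A→TP-C = (-228, -254, 349.7).
Normal n = (TP-A→TP-B) × (TP-A→TP-C) = (-11537.3, -31037.7, -30066).
So ∂z/∂E = −n_x/n_z = −0.38373 and ∂z/∂N = −n_y/n_z = −1.03232.
Intercept c from TP-A: 2506.3 + 186.88 + 462.48 = 3155.66.
At (516, 408): z = −198.0 − 421.2 + 3155.66 = 2536.5 ft.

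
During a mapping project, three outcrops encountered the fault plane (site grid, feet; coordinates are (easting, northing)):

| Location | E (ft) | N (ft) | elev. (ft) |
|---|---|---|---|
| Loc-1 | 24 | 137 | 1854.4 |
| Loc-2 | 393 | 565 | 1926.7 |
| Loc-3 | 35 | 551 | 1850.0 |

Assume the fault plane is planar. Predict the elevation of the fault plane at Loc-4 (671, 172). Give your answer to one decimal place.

Let the plane be z = a·E + b·N + c.
Loc-2−Loc-1: 369a + 428b = 72.3;  Loc-3−Loc-1: 11a + 414b = −4.4.
Solving gives a = 0.21488, b = −0.01634.
Then c = 1854.4 − a·24 − b·137 = 1851.48.
At (671, 172): z = 144.2 − 2.8 + 1851.48 = 1992.9 ft.

1992.9 ft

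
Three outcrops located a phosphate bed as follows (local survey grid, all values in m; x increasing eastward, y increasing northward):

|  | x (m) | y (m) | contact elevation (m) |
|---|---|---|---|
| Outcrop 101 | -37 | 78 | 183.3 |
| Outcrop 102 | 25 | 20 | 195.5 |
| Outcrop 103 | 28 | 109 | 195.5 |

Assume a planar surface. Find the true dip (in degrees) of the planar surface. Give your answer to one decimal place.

10.8°

Two edge vectors: Outcrop 101→Outcrop 102 = (62, -58, 12.2), Outcrop 101→Outcrop 103 = (65, 31, 12.2).
Normal n = (Outcrop 101→Outcrop 102) × (Outcrop 101→Outcrop 103) = (-1085.8, 36.6, 5692).
So ∂z/∂x = −n_x/n_z = 0.19076 and ∂z/∂y = −n_y/n_z = −0.00643.
Gradient magnitude |∇z| = √(a² + b²) = √(0.03639 + 0.00004) = 0.19087.
True dip = arctan(0.19087) = 10.8°, dipping toward W (azimuth ≈ 272°).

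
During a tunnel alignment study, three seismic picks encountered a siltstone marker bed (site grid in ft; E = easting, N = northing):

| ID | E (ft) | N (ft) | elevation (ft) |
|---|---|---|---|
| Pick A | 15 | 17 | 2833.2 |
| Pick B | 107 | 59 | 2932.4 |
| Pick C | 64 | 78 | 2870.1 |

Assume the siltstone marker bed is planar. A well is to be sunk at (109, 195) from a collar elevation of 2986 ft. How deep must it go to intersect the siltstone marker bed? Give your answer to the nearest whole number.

107 ft

Two edge vectors: Pick A→Pick B = (92, 42, 99.2), Pick A→Pick C = (49, 61, 36.9).
Normal n = (Pick A→Pick B) × (Pick A→Pick C) = (-4501.4, 1466, 3554).
So ∂z/∂E = −n_x/n_z = 1.26657 and ∂z/∂N = −n_y/n_z = −0.41249.
Intercept c from Pick A: 2833.2 − 19.00 + 7.01 = 2821.21.
At (109, 195): z_contact = 138.1 − 80.4 + 2821.21 = 2878.8 ft.
Depth below ground = 2986 − 2878.8 = 107 ft.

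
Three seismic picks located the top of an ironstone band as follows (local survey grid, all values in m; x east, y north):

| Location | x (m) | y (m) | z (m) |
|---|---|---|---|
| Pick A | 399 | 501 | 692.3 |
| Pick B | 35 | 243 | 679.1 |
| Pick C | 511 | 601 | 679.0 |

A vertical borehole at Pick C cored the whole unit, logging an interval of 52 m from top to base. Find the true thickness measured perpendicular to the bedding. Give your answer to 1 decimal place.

Two edge vectors: Pick A→Pick B = (-364, -258, -13.2), Pick A→Pick C = (112, 100, -13.3).
Normal n = (Pick A→Pick B) × (Pick A→Pick C) = (4751.4, -6319.6, -7504).
So ∂z/∂x = −n_x/n_z = 0.63318 and ∂z/∂y = −n_y/n_z = −0.84216.
|∇z| = √(a²+b²) = 1.05364, so dip δ = arctan(1.05364) = 46.50°.
True thickness = vertical thickness × cos δ = 52 × cos 46.50° = 35.8 m.

35.8 m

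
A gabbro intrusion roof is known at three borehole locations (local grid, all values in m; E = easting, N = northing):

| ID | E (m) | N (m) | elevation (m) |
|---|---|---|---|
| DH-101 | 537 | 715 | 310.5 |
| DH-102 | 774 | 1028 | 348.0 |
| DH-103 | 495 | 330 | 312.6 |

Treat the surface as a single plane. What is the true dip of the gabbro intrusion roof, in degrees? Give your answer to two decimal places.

Let the plane be z = a·E + b·N + c.
DH-102−DH-101: 237a + 313b = 37.5;  DH-103−DH-101: −42a − 385b = 2.1.
Solving gives a = 0.19328, b = −0.02654.
Gradient magnitude |∇z| = √(a² + b²) = √(0.03736 + 0.00070) = 0.19509.
True dip = arctan(0.19509) = 11.04°, dipping toward W (azimuth ≈ 278°).

11.04°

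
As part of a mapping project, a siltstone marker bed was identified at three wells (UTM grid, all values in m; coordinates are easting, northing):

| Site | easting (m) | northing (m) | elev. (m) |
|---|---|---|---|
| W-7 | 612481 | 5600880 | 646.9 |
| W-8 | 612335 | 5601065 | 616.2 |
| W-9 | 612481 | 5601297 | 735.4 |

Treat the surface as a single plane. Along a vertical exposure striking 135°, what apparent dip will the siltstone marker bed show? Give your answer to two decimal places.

10.69°

Let the plane be z = a·easting + b·northing + c.
W-8−W-7: −146a + 185b = −30.7;  W-9−W-7: 0a + 417b = 88.5.
Solving gives a = 0.47920, b = 0.21223.
Unit vector along 135° is (sin 135°, cos 135°) = (0.7071, -0.7071).
Slope in that direction = a·(0.7071) + b·(-0.7071) = 0.18877.
Apparent dip = arctan|0.18877| = 10.69° (true dip is 27.7°, so apparent ≤ true as expected).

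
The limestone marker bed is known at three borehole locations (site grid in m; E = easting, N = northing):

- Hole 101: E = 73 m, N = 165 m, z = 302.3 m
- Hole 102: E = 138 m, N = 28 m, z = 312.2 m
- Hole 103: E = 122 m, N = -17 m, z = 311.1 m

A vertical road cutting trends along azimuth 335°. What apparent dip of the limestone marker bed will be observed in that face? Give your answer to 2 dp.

Let the plane be z = a·E + b·N + c.
Hole 102−Hole 101: 65a − 137b = 9.9;  Hole 103−Hole 101: 49a − 182b = 8.8.
Solving gives a = 0.11651, b = −0.01698.
Unit vector along 335° is (sin 335°, cos 335°) = (-0.4226, 0.9063).
Slope in that direction = a·(-0.4226) + b·(0.9063) = −0.06463.
Apparent dip = arctan|0.06463| = 3.70° (true dip is 6.7°, so apparent ≤ true as expected).

3.70°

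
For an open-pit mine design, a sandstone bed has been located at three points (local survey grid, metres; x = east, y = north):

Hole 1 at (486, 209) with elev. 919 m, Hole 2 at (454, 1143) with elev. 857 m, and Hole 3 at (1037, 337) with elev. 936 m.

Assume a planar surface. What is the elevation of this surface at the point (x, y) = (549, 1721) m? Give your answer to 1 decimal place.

Let the plane be z = a·x + b·y + c.
Hole 2−Hole 1: −32a + 934b = −62;  Hole 3−Hole 1: 551a + 128b = 17.
Solving gives a = 0.045908, b = −0.064808.
Then c = 919 − a·486 − b·209 = 910.23.
At (549, 1721): z = 25.2 − 111.5 + 910.23 = 823.9 m.

823.9 m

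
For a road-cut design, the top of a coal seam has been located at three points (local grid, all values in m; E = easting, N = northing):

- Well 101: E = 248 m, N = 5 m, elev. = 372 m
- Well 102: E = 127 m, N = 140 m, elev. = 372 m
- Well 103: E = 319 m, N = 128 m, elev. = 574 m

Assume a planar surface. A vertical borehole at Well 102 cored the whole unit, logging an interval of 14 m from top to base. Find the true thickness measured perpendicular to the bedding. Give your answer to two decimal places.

7.78 m

Let the plane be z = a·E + b·N + c.
Well 102−Well 101: −121a + 135b = 0;  Well 103−Well 101: 71a + 123b = 202.
Solving gives a = 1.11452, b = 0.99894.
|∇z| = √(a²+b²) = 1.49667, so dip δ = arctan(1.49667) = 56.25°.
True thickness = vertical thickness × cos δ = 14 × cos 56.25° = 7.78 m.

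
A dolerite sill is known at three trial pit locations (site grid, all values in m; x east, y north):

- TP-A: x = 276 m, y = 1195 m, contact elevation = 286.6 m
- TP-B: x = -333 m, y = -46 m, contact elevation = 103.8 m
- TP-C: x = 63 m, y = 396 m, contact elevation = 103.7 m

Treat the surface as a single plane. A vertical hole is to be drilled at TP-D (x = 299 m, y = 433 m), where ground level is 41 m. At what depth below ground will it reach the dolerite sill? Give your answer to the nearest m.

11 m

Let the plane be z = a·x + b·y + c.
TP-B−TP-A: −609a − 1241b = −182.8;  TP-C−TP-A: −213a − 799b = −182.9.
Solving gives a = −0.36409, b = 0.32597.
Then c = 286.6 − a·276 − b·1195 = −2.45.
At (299, 433): z_contact = −108.9 + 141.1 − 2.45 = 29.8 m.
Depth below ground = 41 − 29.8 = 11 m.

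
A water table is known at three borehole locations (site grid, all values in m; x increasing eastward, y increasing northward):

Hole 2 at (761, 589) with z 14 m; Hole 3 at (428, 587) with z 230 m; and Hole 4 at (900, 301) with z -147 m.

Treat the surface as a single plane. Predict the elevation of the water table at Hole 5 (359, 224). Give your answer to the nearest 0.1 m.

185.8 m

Two edge vectors: Hole 2→Hole 3 = (-333, -2, 216), Hole 2→Hole 4 = (139, -288, -161).
Normal n = (Hole 2→Hole 3) × (Hole 2→Hole 4) = (62530, -23589, 96182).
So ∂z/∂x = −n_x/n_z = −0.65012 and ∂z/∂y = −n_y/n_z = 0.24525.
Intercept c from Hole 2: 14 + 494.74 − 144.45 = 364.29.
At (359, 224): z = −233.4 + 54.9 + 364.29 = 185.8 m.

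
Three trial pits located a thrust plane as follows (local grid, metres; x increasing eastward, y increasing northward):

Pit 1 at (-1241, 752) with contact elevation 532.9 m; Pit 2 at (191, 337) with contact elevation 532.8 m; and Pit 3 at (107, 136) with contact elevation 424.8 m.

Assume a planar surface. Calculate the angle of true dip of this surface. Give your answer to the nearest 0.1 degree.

Let the plane be z = a·x + b·y + c.
Pit 2−Pit 1: 1432a − 415b = −0.1;  Pit 3−Pit 1: 1348a − 616b = −108.1.
Solving gives a = 0.13883, b = 0.47929.
Gradient magnitude |∇z| = √(a² + b²) = √(0.01927 + 0.22972) = 0.49900.
True dip = arctan(0.49900) = 26.5°, dipping toward SSW (azimuth ≈ 196°).

26.5°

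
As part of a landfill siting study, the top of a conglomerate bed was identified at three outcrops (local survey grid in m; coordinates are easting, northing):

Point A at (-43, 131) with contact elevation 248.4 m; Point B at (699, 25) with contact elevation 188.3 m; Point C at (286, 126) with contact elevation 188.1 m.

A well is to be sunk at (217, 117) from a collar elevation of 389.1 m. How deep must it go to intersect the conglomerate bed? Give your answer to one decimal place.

Let the plane be z = a·easting + b·northing + c.
Point B−Point A: 742a − 106b = −60.1;  Point C−Point A: 329a − 5b = −60.3.
Solving gives a = −0.19546, b = −0.80124.
Then c = 248.4 − a·-43 − b·131 = 344.96.
At (217, 117): z_contact = −42.41 − 93.74 + 344.96 = 208.80 m.
Depth below ground = 389.1 − 208.80 = 180.3 m.

180.3 m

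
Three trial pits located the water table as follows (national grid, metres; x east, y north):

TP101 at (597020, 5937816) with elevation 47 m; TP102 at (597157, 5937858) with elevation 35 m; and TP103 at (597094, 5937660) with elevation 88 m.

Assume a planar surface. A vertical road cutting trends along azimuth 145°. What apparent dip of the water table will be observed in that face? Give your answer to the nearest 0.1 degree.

Two edge vectors: TP101→TP102 = (137, 42, -12), TP101→TP103 = (74, -156, 41).
Normal n = (TP101→TP102) × (TP101→TP103) = (-150, -6505, -24480).
So ∂z/∂x = −n_x/n_z = −0.00613 and ∂z/∂y = −n_y/n_z = −0.26573.
Unit vector along 145° is (sin 145°, cos 145°) = (0.5736, -0.8192).
Slope in that direction = a·(0.5736) + b·(-0.8192) = 0.21416.
Apparent dip = arctan|0.21416| = 12.1° (true dip is 14.9°, so apparent ≤ true as expected).

12.1°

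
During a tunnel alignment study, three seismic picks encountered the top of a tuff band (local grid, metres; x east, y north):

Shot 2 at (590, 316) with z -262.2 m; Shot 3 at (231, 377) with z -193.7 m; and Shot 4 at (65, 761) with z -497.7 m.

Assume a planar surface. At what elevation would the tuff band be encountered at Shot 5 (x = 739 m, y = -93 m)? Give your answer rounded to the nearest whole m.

Two edge vectors: Shot 2→Shot 3 = (-359, 61, 68.5), Shot 2→Shot 4 = (-525, 445, -235.5).
Normal n = (Shot 2→Shot 3) × (Shot 2→Shot 4) = (-44848, -120507, -127730).
So ∂z/∂x = −n_x/n_z = −0.35112 and ∂z/∂y = −n_y/n_z = −0.94345.
Intercept c from Shot 2: -262.2 + 207.16 + 298.13 = 243.09.
At (739, -93): z = −259.5 + 87.7 + 243.09 = 71.4 m.

71 m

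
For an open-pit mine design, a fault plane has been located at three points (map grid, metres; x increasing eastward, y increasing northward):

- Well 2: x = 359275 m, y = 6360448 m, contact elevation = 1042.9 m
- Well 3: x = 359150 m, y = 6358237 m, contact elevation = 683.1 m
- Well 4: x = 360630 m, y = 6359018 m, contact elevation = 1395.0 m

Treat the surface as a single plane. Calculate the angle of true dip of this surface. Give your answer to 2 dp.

Let the plane be z = a·x + b·y + c.
Well 3−Well 2: −125a − 2211b = −359.8;  Well 4−Well 2: 1355a − 1430b = 352.1.
Solving gives a = 0.40729, b = 0.13971.
Gradient magnitude |∇z| = √(a² + b²) = √(0.16589 + 0.01952) = 0.43058.
True dip = arctan(0.43058) = 23.30°, dipping toward WSW (azimuth ≈ 251°).

23.30°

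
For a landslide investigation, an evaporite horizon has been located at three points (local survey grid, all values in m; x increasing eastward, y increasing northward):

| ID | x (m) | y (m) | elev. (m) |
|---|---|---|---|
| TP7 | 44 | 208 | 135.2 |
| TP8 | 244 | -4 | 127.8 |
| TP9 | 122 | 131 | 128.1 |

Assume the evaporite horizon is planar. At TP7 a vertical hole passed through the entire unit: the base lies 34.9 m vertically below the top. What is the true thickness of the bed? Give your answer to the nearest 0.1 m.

Two edge vectors: TP7→TP8 = (200, -212, -7.4), TP7→TP9 = (78, -77, -7.1).
Normal n = (TP7→TP8) × (TP7→TP9) = (935.4, 842.8, 1136).
So ∂z/∂x = −n_x/n_z = −0.82342 and ∂z/∂y = −n_y/n_z = −0.74190.
|∇z| = √(a²+b²) = 1.10835, so dip δ = arctan(1.10835) = 47.94°.
True thickness = vertical thickness × cos δ = 34.9 × cos 47.94° = 23.4 m.

23.4 m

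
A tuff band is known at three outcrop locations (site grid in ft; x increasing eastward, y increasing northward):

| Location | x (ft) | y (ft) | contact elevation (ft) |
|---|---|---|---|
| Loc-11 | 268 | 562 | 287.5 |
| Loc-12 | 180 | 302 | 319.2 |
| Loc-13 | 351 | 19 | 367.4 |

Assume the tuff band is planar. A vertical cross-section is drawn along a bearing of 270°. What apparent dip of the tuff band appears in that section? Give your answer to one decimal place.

Two edge vectors: Loc-11→Loc-12 = (-88, -260, 31.7), Loc-11→Loc-13 = (83, -543, 79.9).
Normal n = (Loc-11→Loc-12) × (Loc-11→Loc-13) = (-3560.9, 9662.3, 69364).
So ∂z/∂x = −n_x/n_z = 0.05134 and ∂z/∂y = −n_y/n_z = −0.13930.
Unit vector along 270° is (sin 270°, cos 270°) = (-1.0000, -0.0000).
Slope in that direction = a·(-1.0000) + b·(-0.0000) = −0.05134.
Apparent dip = arctan|0.05134| = 2.9° (true dip is 8.4°, so apparent ≤ true as expected).

2.9°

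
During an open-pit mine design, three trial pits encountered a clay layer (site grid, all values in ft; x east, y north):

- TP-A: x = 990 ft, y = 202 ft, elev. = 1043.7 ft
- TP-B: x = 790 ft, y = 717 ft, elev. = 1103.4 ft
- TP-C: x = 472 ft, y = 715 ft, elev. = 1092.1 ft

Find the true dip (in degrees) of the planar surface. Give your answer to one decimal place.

Two edge vectors: TP-A→TP-B = (-200, 515, 59.7), TP-A→TP-C = (-518, 513, 48.4).
Normal n = (TP-A→TP-B) × (TP-A→TP-C) = (-5700.1, -21244.6, 164170).
So ∂z/∂x = −n_x/n_z = 0.03472 and ∂z/∂y = −n_y/n_z = 0.12941.
Gradient magnitude |∇z| = √(a² + b²) = √(0.00121 + 0.01675) = 0.13398.
True dip = arctan(0.13398) = 7.6°, dipping toward SSW (azimuth ≈ 195°).

7.6°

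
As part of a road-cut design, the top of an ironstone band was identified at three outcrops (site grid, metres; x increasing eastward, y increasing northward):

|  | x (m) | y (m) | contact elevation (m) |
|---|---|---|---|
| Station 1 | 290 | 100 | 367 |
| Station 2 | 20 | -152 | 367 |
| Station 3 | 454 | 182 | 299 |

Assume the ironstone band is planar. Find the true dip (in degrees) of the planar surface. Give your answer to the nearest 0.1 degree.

52.6°

Let the plane be z = a·x + b·y + c.
Station 2−Station 1: −270a − 252b = 0;  Station 3−Station 1: 164a + 82b = −68.
Solving gives a = −0.89306, b = 0.95685.
Gradient magnitude |∇z| = √(a² + b²) = √(0.79755 + 0.91556) = 1.30886.
True dip = arctan(1.30886) = 52.6°, dipping toward SE (azimuth ≈ 137°).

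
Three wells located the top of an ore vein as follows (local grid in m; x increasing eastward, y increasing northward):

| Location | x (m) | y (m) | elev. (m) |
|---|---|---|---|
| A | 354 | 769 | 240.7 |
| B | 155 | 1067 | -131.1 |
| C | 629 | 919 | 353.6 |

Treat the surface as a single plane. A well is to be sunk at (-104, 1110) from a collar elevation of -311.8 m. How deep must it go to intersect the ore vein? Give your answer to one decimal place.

Two edge vectors: A→B = (-199, 298, -371.8), A→C = (275, 150, 112.9).
Normal n = (A→B) × (A→C) = (89414.2, -79777.9, -111800).
So ∂z/∂x = −n_x/n_z = 0.799769 and ∂z/∂y = −n_y/n_z = −0.713577.
Intercept c from A: 240.7 − 283.12 + 548.74 = 506.32.
At (-104, 1110): z_contact = −83.18 − 792.07 + 506.32 = -368.92 m.
Depth below ground = -311.8 − (-368.92) = 57.1 m.

57.1 m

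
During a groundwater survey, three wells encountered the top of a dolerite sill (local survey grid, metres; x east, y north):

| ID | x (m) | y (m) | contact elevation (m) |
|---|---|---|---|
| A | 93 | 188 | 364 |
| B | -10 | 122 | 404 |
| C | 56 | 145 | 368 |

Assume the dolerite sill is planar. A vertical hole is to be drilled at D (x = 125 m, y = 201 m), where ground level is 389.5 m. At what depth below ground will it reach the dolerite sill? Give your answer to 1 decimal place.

Two edge vectors: A→B = (-103, -66, 40), A→C = (-37, -43, 4).
Normal n = (A→B) × (A→C) = (1456, -1068, 1987).
So ∂z/∂x = −n_x/n_z = −0.73276 and ∂z/∂y = −n_y/n_z = 0.53749.
Intercept c from A: 364 + 68.15 − 101.05 = 331.10.
At (125, 201): z_contact = −91.60 + 108.04 + 331.10 = 347.54 m.
Depth below ground = 389.5 − 347.54 = 42.0 m.

42.0 m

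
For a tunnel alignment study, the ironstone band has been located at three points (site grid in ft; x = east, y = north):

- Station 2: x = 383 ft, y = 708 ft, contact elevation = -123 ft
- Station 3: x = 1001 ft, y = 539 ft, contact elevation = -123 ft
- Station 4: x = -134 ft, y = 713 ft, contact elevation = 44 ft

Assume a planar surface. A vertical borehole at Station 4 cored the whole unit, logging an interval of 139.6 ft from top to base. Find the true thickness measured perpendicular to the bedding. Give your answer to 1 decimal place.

Two edge vectors: Station 2→Station 3 = (618, -169, 0), Station 2→Station 4 = (-517, 5, 167).
Normal n = (Station 2→Station 3) × (Station 2→Station 4) = (-28223, -103206, -84283).
So ∂z/∂x = −n_x/n_z = −0.33486 and ∂z/∂y = −n_y/n_z = −1.22452.
|∇z| = √(a²+b²) = 1.26948, so dip δ = arctan(1.26948) = 51.77°.
True thickness = vertical thickness × cos δ = 139.6 × cos 51.77° = 86.4 ft.

86.4 ft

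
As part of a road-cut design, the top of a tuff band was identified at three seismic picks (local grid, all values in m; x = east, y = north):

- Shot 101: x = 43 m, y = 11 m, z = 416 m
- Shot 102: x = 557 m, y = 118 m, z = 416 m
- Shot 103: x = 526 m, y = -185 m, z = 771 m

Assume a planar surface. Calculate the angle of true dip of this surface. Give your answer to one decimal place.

Two edge vectors: Shot 101→Shot 102 = (514, 107, 0), Shot 101→Shot 103 = (483, -196, 355).
Normal n = (Shot 101→Shot 102) × (Shot 101→Shot 103) = (37985, -182470, -152425).
So ∂z/∂x = −n_x/n_z = 0.24920 and ∂z/∂y = −n_y/n_z = −1.19711.
Gradient magnitude |∇z| = √(a² + b²) = √(0.06210 + 1.43308) = 1.22278.
True dip = arctan(1.22278) = 50.7°, dipping toward NNW (azimuth ≈ 348°).

50.7°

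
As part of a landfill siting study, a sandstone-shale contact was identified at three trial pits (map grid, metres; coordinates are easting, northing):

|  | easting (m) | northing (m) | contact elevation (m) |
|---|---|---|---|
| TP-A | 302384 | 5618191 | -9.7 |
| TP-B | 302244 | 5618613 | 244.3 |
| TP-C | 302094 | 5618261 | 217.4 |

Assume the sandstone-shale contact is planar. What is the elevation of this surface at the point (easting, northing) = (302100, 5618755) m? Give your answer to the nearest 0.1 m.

Two edge vectors: TP-A→TP-B = (-140, 422, 254), TP-A→TP-C = (-290, 70, 227.1).
Normal n = (TP-A→TP-B) × (TP-A→TP-C) = (78056.2, -41866, 112580).
So ∂z/∂easting = −n_x/n_z = −0.693339847 and ∂z/∂northing = −n_y/n_z = 0.371877776.
Intercept c from TP-A: -9.7 + 209654.88 − 2089280.37 = −1879635.20.
At (302100, 5618755): z = −209458.0 + 2089490.1 − 1879635.20 = 396.9 m.

396.9 m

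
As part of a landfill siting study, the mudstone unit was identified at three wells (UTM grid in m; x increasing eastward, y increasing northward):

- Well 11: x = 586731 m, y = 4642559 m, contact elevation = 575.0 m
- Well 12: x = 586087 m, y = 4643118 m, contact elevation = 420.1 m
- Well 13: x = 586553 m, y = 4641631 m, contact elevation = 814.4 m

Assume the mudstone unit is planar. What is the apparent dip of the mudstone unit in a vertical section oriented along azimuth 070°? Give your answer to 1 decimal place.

4.3°

Let the plane be z = a·x + b·y + c.
Well 12−Well 11: −644a + 559b = −154.9;  Well 13−Well 11: −178a − 928b = 239.4.
Solving gives a = 0.01423, b = −0.26070.
Unit vector along 070° is (sin 70°, cos 70°) = (0.9397, 0.3420).
Slope in that direction = a·(0.9397) + b·(0.3420) = −0.07579.
Apparent dip = arctan|0.07579| = 4.3° (true dip is 14.6°, so apparent ≤ true as expected).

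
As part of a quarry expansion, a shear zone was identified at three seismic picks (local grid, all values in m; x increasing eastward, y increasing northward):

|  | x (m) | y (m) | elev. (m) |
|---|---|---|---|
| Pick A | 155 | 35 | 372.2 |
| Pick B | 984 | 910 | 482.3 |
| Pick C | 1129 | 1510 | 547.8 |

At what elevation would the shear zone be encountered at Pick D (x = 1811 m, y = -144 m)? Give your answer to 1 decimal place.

392.8 m

Two edge vectors: Pick A→Pick B = (829, 875, 110.1), Pick A→Pick C = (974, 1475, 175.6).
Normal n = (Pick A→Pick B) × (Pick A→Pick C) = (-8747.5, -38335, 370525).
So ∂z/∂x = −n_x/n_z = 0.023608 and ∂z/∂y = −n_y/n_z = 0.103461.
Intercept c from Pick A: 372.2 − 3.66 − 3.62 = 364.92.
At (1811, -144): z = 42.8 − 14.9 + 364.92 = 392.8 m.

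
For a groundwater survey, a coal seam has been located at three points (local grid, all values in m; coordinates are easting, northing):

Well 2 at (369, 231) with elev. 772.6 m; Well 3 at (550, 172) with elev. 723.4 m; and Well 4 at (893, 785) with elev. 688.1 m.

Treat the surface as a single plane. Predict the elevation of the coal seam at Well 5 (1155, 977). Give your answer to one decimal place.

639.1 m

Two edge vectors: Well 2→Well 3 = (181, -59, -49.2), Well 2→Well 4 = (524, 554, -84.5).
Normal n = (Well 2→Well 3) × (Well 2→Well 4) = (32242.3, -10486.3, 131190).
So ∂z/∂easting = −n_x/n_z = −0.245768 and ∂z/∂northing = −n_y/n_z = 0.079932.
Intercept c from Well 2: 772.6 + 90.69 − 18.46 = 844.82.
At (1155, 977): z = −283.9 + 78.1 + 844.82 = 639.1 m.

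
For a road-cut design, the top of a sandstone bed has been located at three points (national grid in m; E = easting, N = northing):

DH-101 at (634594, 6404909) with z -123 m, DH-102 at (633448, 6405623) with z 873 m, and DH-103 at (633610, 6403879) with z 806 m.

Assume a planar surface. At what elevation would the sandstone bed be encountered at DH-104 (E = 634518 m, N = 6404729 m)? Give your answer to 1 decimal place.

-46.7 m

Two edge vectors: DH-101→DH-102 = (-1146, 714, 996), DH-101→DH-103 = (-984, -1030, 929).
Normal n = (DH-101→DH-102) × (DH-101→DH-103) = (1689186, 84570, 1882956).
So ∂z/∂E = −n_x/n_z = −0.897092656 and ∂z/∂N = −n_y/n_z = −0.044913423.
Intercept c from DH-101: -123 + 569289.62 + 287666.39 = 856833.01.
At (634518, 6404729): z = −569221.4 − 287658.3 + 856833.01 = -46.7 m.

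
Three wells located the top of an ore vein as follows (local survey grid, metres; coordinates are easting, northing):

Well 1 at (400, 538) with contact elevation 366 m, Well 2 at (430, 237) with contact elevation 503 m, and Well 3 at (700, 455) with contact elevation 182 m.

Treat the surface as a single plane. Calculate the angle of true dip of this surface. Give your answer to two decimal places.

Two edge vectors: Well 1→Well 2 = (30, -301, 137), Well 1→Well 3 = (300, -83, -184).
Normal n = (Well 1→Well 2) × (Well 1→Well 3) = (66755, 46620, 87810).
So ∂z/∂easting = −n_x/n_z = −0.76022 and ∂z/∂northing = −n_y/n_z = −0.53092.
Gradient magnitude |∇z| = √(a² + b²) = √(0.57794 + 0.28188) = 0.92726.
True dip = arctan(0.92726) = 42.84°, dipping toward NE (azimuth ≈ 055°).

42.84°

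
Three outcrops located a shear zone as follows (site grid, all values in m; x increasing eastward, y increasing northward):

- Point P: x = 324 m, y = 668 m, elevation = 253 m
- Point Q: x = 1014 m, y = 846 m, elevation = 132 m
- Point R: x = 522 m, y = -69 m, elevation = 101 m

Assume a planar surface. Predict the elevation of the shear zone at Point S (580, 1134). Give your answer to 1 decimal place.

Two edge vectors: Point P→Point Q = (690, 178, -121), Point P→Point R = (198, -737, -152).
Normal n = (Point P→Point Q) × (Point P→Point R) = (-116233, 80922, -543774).
So ∂z/∂x = −n_x/n_z = −0.213752 and ∂z/∂y = −n_y/n_z = 0.148816.
Intercept c from Point P: 253 + 69.26 − 99.41 = 222.85.
At (580, 1134): z = −124.0 + 168.8 + 222.85 = 267.6 m.

267.6 m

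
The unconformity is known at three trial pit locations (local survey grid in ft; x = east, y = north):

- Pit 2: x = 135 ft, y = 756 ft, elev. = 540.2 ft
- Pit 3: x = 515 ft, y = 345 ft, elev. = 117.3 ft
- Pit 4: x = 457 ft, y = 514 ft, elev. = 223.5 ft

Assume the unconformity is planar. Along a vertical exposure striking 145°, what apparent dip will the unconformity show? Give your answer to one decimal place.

Two edge vectors: Pit 2→Pit 3 = (380, -411, -422.9), Pit 2→Pit 4 = (322, -242, -316.7).
Normal n = (Pit 2→Pit 3) × (Pit 2→Pit 4) = (27821.9, -15827.8, 40382).
So ∂z/∂x = −n_x/n_z = −0.68897 and ∂z/∂y = −n_y/n_z = 0.39195.
Unit vector along 145° is (sin 145°, cos 145°) = (0.5736, -0.8192).
Slope in that direction = a·(0.5736) + b·(-0.8192) = −0.71624.
Apparent dip = arctan|0.71624| = 35.6° (true dip is 38.4°, so apparent ≤ true as expected).

35.6°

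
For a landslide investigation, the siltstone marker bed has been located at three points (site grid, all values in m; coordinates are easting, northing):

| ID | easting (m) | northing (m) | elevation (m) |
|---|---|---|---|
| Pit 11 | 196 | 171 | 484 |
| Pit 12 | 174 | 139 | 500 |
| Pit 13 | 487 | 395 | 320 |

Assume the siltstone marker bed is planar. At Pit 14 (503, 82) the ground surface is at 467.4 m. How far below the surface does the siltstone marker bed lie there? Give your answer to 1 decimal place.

Let the plane be z = a·easting + b·northing + c.
Pit 12−Pit 11: −22a − 32b = 16;  Pit 13−Pit 11: 291a + 224b = −164.
Solving gives a = −0.37956, b = −0.23905.
Then c = 484 − a·196 − b·171 = 599.27.
At (503, 82): z_contact = −190.92 − 19.60 + 599.27 = 388.75 m.
Depth below ground = 467.4 − 388.75 = 78.6 m.

78.6 m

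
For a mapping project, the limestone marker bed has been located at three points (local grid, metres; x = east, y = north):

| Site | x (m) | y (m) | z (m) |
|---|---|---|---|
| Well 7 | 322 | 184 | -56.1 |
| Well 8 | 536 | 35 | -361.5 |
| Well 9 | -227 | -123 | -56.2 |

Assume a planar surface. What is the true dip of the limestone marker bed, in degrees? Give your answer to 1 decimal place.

Let the plane be z = a·x + b·y + c.
Well 8−Well 7: 214a − 149b = −305.4;  Well 9−Well 7: −549a − 307b = −0.1.
Solving gives a = −0.63555, b = 1.13686.
Gradient magnitude |∇z| = √(a² + b²) = √(0.40392 + 1.29246) = 1.30245.
True dip = arctan(1.30245) = 52.5°, dipping toward SSE (azimuth ≈ 151°).

52.5°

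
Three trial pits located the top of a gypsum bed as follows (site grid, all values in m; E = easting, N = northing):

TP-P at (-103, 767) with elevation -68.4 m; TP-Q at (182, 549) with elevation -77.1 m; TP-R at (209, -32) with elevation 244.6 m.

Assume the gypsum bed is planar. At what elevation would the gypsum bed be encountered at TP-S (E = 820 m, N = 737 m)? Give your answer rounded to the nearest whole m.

-486 m

Two edge vectors: TP-P→TP-Q = (285, -218, -8.7), TP-P→TP-R = (312, -799, 313).
Normal n = (TP-P→TP-Q) × (TP-P→TP-R) = (-75185.3, -91919.4, -159699).
So ∂z/∂E = −n_x/n_z = −0.47079 and ∂z/∂N = −n_y/n_z = −0.57558.
Intercept c from TP-P: -68.4 − 48.49 + 441.47 = 324.58.
At (820, 737): z = −386.1 − 424.2 + 324.58 = -485.7 m.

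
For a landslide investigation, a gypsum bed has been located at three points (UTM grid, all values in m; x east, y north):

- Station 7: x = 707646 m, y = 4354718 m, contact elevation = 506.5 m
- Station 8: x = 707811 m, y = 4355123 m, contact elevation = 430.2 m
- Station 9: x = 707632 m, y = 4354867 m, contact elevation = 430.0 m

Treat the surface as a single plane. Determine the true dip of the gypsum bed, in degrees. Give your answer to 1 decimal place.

Two edge vectors: Station 7→Station 8 = (165, 405, -76.3), Station 7→Station 9 = (-14, 149, -76.5).
Normal n = (Station 7→Station 8) × (Station 7→Station 9) = (-19613.8, 13690.7, 30255).
So ∂z/∂x = −n_x/n_z = 0.64828 and ∂z/∂y = −n_y/n_z = −0.45251.
Gradient magnitude |∇z| = √(a² + b²) = √(0.42027 + 0.20477) = 0.79059.
True dip = arctan(0.79059) = 38.3°, dipping toward NW (azimuth ≈ 305°).

38.3°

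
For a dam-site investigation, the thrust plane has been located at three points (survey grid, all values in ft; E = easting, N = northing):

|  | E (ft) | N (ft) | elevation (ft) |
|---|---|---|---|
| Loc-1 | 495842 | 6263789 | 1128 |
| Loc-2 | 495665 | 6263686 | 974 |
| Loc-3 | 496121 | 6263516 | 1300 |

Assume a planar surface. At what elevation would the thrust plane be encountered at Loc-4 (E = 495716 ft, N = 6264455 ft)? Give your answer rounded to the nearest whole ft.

1139 ft

Let the plane be z = a·E + b·N + c.
Loc-2−Loc-1: −177a − 103b = −154;  Loc-3−Loc-1: 279a − 273b = 172.
Solving gives a = 0.77549378, b = 0.16250097.
Then c = 1128 − a·495842 − b·6263789 = −1401266.20.
At (495716, 6264455): z = 384424.7 + 1017980.0 − 1401266.20 = 1138.5 ft.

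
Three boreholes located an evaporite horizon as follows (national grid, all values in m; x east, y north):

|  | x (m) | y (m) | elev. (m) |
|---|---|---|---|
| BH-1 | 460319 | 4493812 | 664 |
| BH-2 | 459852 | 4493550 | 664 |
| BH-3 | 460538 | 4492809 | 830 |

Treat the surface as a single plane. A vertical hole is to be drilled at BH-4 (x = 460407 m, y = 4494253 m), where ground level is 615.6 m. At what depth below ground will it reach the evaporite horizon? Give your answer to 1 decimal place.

9.3 m

Two edge vectors: BH-1→BH-2 = (-467, -262, 0), BH-1→BH-3 = (219, -1003, 166).
Normal n = (BH-1→BH-2) × (BH-1→BH-3) = (-43492, 77522, 525779).
So ∂z/∂x = −n_x/n_z = 0.082719165 and ∂z/∂y = −n_y/n_z = −0.147442176.
Intercept c from BH-1: 664 − 38077.20 + 662577.42 = 625164.22.
At (460407, 4494253): z_contact = 38084.48 − 662642.44 + 625164.22 = 606.26 m.
Depth below ground = 615.6 − 606.26 = 9.3 m.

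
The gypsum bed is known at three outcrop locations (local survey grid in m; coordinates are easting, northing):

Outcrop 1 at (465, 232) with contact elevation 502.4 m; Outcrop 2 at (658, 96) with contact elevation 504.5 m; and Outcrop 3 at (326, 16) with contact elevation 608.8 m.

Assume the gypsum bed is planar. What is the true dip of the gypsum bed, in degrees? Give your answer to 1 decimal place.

22.5°

Two edge vectors: Outcrop 1→Outcrop 2 = (193, -136, 2.1), Outcrop 1→Outcrop 3 = (-139, -216, 106.4).
Normal n = (Outcrop 1→Outcrop 2) × (Outcrop 1→Outcrop 3) = (-14016.8, -20827.1, -60592).
So ∂z/∂easting = −n_x/n_z = −0.23133 and ∂z/∂northing = −n_y/n_z = −0.34373.
Gradient magnitude |∇z| = √(a² + b²) = √(0.05351 + 0.11815) = 0.41432.
True dip = arctan(0.41432) = 22.5°, dipping toward NE (azimuth ≈ 034°).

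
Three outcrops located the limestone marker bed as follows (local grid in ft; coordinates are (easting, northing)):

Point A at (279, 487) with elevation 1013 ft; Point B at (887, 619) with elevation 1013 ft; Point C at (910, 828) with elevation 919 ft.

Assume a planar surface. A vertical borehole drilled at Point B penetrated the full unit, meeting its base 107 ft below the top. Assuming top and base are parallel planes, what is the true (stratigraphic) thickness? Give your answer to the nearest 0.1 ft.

Two edge vectors: Point A→Point B = (608, 132, 0), Point A→Point C = (631, 341, -94).
Normal n = (Point A→Point B) × (Point A→Point C) = (-12408, 57152, 124036).
So ∂z/∂E = −n_x/n_z = 0.10004 and ∂z/∂N = −n_y/n_z = −0.46077.
|∇z| = √(a²+b²) = 0.47150, so dip δ = arctan(0.47150) = 25.24°.
True thickness = vertical thickness × cos δ = 107 × cos 25.24° = 96.8 ft.

96.8 ft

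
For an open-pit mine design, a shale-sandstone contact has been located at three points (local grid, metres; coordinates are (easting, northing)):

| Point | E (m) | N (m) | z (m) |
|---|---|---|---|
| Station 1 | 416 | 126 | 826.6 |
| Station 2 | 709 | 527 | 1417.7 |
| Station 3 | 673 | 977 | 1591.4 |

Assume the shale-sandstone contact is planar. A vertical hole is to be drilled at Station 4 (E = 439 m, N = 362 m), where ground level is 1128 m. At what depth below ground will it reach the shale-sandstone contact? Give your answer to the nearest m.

Let the plane be z = a·E + b·N + c.
Station 2−Station 1: 293a + 401b = 591.1;  Station 3−Station 1: 257a + 851b = 764.8.
Solving gives a = 1.34217, b = 0.49337.
Then c = 826.6 − a·416 − b·126 = 206.09.
At (439, 362): z_contact = 589.2 + 178.6 + 206.09 = 973.9 m.
Depth below ground = 1128 − 973.9 = 154 m.

154 m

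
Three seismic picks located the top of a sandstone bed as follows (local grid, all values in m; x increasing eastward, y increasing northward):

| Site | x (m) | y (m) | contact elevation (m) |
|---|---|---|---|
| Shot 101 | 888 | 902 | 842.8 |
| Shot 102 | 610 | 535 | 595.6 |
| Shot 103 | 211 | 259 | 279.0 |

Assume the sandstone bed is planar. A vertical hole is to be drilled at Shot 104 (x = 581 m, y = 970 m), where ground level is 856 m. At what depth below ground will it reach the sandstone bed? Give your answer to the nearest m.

214 m

Two edge vectors: Shot 101→Shot 102 = (-278, -367, -247.2), Shot 101→Shot 103 = (-677, -643, -563.8).
Normal n = (Shot 101→Shot 102) × (Shot 101→Shot 103) = (47965, 10618, -69705).
So ∂z/∂x = −n_x/n_z = 0.68811 and ∂z/∂y = −n_y/n_z = 0.15233.
Intercept c from Shot 101: 842.8 − 611.05 − 137.40 = 94.36.
At (581, 970): z_contact = 399.8 + 147.8 + 94.36 = 641.9 m.
Depth below ground = 856 − 641.9 = 214 m.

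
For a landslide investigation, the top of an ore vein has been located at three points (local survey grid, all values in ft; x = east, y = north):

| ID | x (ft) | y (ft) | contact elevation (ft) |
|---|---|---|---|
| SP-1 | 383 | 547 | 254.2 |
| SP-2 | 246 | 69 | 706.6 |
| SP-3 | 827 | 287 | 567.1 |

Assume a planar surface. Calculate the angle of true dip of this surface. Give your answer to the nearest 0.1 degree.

Two edge vectors: SP-1→SP-2 = (-137, -478, 452.4), SP-1→SP-3 = (444, -260, 312.9).
Normal n = (SP-1→SP-2) × (SP-1→SP-3) = (-31942.2, 243732.9, 247852).
So ∂z/∂x = −n_x/n_z = 0.12888 and ∂z/∂y = −n_y/n_z = −0.98338.
Gradient magnitude |∇z| = √(a² + b²) = √(0.01661 + 0.96704) = 0.99179.
True dip = arctan(0.99179) = 44.8°, dipping toward N (azimuth ≈ 353°).

44.8°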